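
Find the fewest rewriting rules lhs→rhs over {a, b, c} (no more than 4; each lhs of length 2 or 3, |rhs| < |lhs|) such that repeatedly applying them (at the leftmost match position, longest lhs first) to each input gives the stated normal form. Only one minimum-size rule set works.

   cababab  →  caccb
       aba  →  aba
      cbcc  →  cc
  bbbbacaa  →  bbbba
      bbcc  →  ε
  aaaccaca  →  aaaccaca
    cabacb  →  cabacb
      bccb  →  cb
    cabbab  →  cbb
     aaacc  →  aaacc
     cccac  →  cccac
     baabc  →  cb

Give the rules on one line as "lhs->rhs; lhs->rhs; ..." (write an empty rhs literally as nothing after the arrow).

abc->b; bab->cb; bc->; caa->

  | cababab => cacbab => caccb
  | aba
  | cbcc => cc
  | bbbbacaa => bbbba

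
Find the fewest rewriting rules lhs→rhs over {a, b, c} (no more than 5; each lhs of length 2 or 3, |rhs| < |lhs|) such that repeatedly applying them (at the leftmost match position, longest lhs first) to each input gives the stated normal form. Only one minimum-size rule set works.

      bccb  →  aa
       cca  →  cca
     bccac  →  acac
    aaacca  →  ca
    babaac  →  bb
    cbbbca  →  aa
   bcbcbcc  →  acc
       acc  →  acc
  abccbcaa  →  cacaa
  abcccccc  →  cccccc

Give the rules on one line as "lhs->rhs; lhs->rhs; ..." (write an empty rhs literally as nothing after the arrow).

  | bccb => acb => aa
  | cca
  | bccac => acac
  | aaacca => abca => ca

aac->b; ab->; bc->a; cb->a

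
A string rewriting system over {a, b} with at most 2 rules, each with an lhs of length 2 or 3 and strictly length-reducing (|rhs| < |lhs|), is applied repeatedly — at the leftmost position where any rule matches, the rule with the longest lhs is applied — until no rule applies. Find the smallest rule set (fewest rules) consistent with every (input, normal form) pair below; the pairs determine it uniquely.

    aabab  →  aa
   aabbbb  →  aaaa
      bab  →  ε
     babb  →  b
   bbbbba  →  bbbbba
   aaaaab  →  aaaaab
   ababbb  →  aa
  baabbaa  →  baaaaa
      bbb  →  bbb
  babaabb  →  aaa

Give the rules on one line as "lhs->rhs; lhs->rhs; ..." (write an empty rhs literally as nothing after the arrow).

abb->aa; bab->

  | aabab => aa
  | aabbbb => aaabb => aaaa
  | bab => ε
  | babb => b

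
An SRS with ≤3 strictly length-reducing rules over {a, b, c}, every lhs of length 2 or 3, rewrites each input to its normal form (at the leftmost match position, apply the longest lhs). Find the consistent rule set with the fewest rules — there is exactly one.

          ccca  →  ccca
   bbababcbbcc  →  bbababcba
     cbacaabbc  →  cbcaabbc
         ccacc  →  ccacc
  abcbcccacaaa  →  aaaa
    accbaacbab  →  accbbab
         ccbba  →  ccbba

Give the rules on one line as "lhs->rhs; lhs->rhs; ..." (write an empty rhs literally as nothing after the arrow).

aac->; aca->ca; bcc->a

  | ccca
  | bbababcbbcc => bbababcba
  | cbacaabbc => cbcaabbc
  | ccacc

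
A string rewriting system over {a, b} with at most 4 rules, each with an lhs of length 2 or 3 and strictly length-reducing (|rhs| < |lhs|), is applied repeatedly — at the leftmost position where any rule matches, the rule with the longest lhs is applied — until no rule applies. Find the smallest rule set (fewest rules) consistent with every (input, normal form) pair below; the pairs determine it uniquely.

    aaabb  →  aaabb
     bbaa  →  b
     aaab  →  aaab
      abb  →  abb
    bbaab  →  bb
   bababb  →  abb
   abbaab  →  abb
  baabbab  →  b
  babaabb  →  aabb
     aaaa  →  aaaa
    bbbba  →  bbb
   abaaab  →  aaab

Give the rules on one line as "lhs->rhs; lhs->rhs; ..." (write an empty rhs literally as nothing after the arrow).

  | aaabb
  | bbaa => b
  | aaab
  | abb

aba->a; ba->; baa->; bab->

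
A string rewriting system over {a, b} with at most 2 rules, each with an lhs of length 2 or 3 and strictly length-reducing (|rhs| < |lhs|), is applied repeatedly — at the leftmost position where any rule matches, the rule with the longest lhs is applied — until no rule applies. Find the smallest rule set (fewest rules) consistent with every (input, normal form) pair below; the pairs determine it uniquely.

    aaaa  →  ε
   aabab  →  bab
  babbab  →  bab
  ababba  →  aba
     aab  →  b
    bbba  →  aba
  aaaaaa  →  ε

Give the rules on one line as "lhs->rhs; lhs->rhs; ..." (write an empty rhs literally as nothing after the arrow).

  | aaaa => aa => ε
  | aabab => bab
  | babbab => baaab => bab
  | ababba => abaaa => aba

aa->; bb->a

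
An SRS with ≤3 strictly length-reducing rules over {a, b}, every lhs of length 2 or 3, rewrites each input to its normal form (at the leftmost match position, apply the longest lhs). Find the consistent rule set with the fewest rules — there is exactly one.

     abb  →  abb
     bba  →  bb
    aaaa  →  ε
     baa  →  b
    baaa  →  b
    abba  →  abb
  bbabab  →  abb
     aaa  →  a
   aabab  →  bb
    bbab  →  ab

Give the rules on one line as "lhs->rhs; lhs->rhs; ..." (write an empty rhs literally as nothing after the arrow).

aa->; ba->b; bbb->ab

  | abb
  | bba => bb
  | aaaa => aa => ε
  | baa => ba => b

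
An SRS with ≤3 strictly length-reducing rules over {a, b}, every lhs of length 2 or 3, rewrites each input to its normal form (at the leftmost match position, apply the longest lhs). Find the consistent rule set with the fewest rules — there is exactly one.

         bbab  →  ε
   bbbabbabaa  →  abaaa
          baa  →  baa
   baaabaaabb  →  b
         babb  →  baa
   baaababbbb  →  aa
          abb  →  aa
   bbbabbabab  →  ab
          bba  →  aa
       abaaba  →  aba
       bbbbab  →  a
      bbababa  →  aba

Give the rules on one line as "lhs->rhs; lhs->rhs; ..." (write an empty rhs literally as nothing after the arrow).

aab->; bb->a

  | bbab => aab => ε
  | bbbabbabaa => ababbabaa => abaaabaa => abaaa
  | baa
  | baaabaaabb => baaaabb => baab => b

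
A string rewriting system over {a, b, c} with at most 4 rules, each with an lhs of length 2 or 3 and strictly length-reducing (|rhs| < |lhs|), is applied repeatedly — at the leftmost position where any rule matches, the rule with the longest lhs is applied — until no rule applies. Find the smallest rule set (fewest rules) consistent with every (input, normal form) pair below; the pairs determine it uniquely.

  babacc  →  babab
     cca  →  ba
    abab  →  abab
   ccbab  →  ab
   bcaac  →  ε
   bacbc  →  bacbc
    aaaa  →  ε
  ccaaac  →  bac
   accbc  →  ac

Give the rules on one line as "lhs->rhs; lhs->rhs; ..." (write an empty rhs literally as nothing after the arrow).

  | babacc => babab
  | cca => ba
  | abab
  | ccbab => bbab => ab

aa->; bb->; cc->b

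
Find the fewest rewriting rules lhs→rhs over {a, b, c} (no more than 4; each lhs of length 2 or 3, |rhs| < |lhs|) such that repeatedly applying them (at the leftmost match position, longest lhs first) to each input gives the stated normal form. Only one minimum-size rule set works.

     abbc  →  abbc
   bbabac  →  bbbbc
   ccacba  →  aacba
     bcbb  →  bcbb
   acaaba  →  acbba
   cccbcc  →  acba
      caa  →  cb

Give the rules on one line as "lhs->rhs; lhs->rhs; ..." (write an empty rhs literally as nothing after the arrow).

  | abbc
  | bbabac => bbbbc
  | ccacba => aacba
  | bcbb

aba->bb; caa->cb; cc->a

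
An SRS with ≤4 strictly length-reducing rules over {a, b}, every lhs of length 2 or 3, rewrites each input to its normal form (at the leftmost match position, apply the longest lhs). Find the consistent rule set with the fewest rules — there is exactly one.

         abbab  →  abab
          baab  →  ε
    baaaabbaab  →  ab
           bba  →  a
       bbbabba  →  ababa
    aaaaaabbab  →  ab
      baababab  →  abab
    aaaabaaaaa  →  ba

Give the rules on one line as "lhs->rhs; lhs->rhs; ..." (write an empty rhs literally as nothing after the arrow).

aa->; abb->ab; bb->; bbb->ab

  | abbab => abab
  | baab => bb => ε
  | baaaabbaab => baabbaab => bbbaab => abaab => abb => ab
  | bba => a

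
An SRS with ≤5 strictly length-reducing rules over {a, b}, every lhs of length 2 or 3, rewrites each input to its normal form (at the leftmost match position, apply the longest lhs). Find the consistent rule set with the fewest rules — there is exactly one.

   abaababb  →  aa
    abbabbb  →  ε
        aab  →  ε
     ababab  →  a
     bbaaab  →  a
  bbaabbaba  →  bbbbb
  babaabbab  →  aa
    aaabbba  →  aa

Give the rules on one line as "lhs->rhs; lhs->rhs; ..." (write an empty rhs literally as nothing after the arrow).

  | abaababb => abbbabb => abbab => aba => aa
  | abbabbb => ababb => aab => ε
  | aab => ε
  | ababab => aaab => a

aab->; ba->a; baa->bb; bab->a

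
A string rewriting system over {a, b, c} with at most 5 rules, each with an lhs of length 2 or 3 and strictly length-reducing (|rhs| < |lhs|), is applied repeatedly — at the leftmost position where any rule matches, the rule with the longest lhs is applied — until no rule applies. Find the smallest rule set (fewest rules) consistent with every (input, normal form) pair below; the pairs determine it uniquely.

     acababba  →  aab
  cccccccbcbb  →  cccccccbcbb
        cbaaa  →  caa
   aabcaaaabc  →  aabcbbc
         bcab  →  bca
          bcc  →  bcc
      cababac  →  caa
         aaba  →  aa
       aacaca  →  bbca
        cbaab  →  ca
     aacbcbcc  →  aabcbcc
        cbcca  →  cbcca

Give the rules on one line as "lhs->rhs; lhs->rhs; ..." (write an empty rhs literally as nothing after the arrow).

  | acababba => aababba => aabba => aab
  | cccccccbcbb
  | cbaaa => caa
  | aabcaaaabc => aabcbbabc => aabcbbc

aaa->bb; ac->a; ba->; cab->ca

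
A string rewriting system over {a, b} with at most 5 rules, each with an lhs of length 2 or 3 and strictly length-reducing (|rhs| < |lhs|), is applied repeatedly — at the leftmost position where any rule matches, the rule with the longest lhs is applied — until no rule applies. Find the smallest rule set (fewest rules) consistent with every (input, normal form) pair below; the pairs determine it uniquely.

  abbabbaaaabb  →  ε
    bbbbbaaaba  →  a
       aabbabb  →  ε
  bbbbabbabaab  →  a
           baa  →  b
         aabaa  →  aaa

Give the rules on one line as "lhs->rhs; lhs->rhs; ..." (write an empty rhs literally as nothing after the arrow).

  | abbabbaaaabb => bbabbaaaabb => abbaaaabb => bbaaaabb => aaaabb => aaabb => aabb => abb => bb => ε
  | bbbbbaaaba => bbbaaaba => baaaba => baaba => baba => bba => a
  | aabbabb => abbabb => bbabb => abb => bb => ε
  | bbbbabbabaab => bbabbabaab => abbabaab => bbabaab => abaab => aab => a

ab->; abb->bb; ba->b; bb->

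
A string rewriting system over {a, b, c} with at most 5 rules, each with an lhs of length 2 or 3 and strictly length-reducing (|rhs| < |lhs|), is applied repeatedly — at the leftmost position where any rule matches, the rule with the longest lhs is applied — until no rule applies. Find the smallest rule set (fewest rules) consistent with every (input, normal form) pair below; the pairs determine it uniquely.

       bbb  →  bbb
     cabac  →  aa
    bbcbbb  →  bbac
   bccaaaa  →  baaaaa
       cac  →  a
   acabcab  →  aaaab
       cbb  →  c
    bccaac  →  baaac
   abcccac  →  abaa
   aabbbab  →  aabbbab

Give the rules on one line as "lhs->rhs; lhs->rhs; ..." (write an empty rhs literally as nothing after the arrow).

ca->c; cab->ac; cbb->ca; cc->a

  | bbb
  | cabac => acac => acc => aa
  | bbcbbb => bbcab => bbac
  | bccaaaa => baaaaa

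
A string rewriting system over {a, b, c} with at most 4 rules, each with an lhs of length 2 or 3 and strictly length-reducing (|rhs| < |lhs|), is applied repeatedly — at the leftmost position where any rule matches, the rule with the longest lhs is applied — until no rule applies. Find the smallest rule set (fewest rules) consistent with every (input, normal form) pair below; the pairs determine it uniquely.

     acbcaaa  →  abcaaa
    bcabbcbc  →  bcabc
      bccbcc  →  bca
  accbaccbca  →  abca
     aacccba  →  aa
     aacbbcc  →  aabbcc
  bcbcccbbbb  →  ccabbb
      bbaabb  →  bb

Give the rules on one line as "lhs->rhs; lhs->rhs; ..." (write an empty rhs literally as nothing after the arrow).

ac->a; ba->; cb->a

  | acbcaaa => abcaaa
  | bcabbcbc => bcabbac => bcabc
  | bccbcc => bcacc => bcac => bca
  | accbaccbca => acbaccbca => abaccbca => accbca => acbca => abca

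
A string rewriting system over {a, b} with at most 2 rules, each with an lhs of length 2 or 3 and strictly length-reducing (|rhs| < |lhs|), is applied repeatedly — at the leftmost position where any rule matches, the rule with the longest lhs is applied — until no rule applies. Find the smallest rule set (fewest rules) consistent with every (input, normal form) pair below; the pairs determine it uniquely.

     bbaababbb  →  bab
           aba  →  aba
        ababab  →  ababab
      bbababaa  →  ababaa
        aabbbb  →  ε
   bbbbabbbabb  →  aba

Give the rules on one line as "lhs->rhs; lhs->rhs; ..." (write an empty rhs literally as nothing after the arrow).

aab->b; bb->

  | bbaababbb => aababbb => babbb => bab
  | aba
  | ababab
  | bbababaa => ababaa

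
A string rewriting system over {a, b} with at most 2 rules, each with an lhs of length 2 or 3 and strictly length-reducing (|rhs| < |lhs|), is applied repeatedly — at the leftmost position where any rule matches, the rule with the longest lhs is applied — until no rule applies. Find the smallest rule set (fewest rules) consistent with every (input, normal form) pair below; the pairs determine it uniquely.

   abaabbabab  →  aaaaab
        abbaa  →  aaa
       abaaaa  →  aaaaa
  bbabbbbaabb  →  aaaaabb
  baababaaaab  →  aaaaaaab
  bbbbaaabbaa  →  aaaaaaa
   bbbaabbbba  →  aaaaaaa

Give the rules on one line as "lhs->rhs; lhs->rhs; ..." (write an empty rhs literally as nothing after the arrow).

ba->a; bbb->aa

  | abaabbabab => aaabbabab => aaababab => aaaabab => aaaaab
  | abbaa => abaa => aaa
  | abaaaa => aaaaa
  | bbabbbbaabb => babbbbaabb => abbbbaabb => aaabaabb => aaaaabb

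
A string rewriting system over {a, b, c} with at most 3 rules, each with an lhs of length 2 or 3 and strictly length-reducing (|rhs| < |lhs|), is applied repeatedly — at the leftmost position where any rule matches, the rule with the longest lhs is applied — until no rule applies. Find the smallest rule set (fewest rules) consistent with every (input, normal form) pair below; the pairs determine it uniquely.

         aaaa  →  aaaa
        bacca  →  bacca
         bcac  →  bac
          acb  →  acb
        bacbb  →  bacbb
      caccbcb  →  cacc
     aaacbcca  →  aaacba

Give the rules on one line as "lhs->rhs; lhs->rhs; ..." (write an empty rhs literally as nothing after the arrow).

bc->b; bcb->

  | aaaa
  | bacca
  | bcac => bac
  | acb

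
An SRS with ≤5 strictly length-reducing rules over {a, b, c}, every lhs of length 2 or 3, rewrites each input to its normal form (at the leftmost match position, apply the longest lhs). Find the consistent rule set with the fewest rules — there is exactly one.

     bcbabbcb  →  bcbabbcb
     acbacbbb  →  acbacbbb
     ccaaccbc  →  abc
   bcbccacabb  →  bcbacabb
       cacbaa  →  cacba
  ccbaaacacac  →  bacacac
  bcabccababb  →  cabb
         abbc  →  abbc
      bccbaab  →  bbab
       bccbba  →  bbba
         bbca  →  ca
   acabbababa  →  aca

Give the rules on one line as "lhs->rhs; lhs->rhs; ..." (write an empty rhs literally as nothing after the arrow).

aa->a; aba->ca; bca->ca; cc->

  | bcbabbcb
  | acbacbbb
  | ccaaccbc => aaccbc => accbc => abc
  | bcbccacabb => bcbacabb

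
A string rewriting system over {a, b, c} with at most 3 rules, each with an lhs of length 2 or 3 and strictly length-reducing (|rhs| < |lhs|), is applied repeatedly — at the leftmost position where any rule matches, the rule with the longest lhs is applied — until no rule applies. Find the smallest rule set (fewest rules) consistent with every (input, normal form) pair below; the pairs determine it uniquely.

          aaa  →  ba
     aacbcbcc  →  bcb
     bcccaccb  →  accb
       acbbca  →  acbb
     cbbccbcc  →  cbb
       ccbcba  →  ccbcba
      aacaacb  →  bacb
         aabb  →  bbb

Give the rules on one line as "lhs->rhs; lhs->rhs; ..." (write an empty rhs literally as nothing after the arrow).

  | aaa => ba
  | aacbcbcc => bcbcbcc => bcbca => bcb
  | bcccaccb => acaccb => accb
  | acbbca => acbb

aa->b; bcc->a; ca->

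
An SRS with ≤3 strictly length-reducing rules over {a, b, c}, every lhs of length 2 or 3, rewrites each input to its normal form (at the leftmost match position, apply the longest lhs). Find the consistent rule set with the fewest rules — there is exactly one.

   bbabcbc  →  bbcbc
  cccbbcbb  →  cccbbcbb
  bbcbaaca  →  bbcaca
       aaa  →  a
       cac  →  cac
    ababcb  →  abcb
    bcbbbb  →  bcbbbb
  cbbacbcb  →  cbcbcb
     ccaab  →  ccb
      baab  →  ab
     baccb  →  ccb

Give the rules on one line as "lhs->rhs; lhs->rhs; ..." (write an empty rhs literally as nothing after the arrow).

aa->; ba->

  | bbabcbc => bbcbc
  | cccbbcbb
  | bbcbaaca => bbcaca
  | aaa => a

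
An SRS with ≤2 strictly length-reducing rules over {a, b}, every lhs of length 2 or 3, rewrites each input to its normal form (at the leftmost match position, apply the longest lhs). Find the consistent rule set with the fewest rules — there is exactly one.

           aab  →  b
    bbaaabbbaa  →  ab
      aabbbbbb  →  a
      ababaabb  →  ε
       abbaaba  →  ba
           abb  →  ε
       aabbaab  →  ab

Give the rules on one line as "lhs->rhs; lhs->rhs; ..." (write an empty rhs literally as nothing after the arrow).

  | aab => b
  | bbaaabbbaa => aaaabbbaa => aabbbaa => bbbaa => abaa => ab
  | aabbbbbb => bbbbbb => abbbb => aabb => bb => a
  | ababaabb => ababbb => abaab => abb => aa => ε

aa->; bb->a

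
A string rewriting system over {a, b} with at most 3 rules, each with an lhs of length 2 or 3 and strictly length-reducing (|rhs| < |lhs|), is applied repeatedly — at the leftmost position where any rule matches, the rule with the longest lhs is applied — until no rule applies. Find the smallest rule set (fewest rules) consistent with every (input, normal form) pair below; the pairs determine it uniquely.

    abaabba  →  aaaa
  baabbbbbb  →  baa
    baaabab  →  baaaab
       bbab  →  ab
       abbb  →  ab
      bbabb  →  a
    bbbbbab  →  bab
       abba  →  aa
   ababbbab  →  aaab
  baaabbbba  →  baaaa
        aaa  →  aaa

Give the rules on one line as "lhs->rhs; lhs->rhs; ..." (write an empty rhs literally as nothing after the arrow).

aba->aa; bb->

  | abaabba => aaabba => aaaa
  | baabbbbbb => baabbbb => baabb => baa
  | baaabab => baaaab
  | bbab => ab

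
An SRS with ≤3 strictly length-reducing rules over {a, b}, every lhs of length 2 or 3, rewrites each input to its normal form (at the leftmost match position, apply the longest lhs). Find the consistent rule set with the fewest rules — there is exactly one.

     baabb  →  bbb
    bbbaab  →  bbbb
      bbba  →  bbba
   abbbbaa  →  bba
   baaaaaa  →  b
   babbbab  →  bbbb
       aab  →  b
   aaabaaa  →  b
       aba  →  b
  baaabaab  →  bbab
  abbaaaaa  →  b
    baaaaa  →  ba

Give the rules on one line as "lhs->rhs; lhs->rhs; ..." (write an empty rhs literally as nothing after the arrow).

aa->; aba->b; abb->ba

  | baabb => bbb
  | bbbaab => bbbb
  | bbba
  | abbbbaa => babbaa => bbaaa => bba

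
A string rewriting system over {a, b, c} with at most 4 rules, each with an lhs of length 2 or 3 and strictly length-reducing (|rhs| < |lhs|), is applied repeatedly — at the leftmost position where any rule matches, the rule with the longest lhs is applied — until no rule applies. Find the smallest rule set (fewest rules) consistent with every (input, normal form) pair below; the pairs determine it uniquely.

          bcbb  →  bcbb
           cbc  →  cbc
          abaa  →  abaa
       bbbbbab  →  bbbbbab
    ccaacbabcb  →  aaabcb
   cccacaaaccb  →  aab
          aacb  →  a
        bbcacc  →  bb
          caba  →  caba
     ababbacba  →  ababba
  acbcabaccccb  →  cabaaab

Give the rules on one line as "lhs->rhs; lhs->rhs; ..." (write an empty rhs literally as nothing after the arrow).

acb->; caa->; cc->a

  | bcbb
  | cbc
  | abaa
  | bbbbbab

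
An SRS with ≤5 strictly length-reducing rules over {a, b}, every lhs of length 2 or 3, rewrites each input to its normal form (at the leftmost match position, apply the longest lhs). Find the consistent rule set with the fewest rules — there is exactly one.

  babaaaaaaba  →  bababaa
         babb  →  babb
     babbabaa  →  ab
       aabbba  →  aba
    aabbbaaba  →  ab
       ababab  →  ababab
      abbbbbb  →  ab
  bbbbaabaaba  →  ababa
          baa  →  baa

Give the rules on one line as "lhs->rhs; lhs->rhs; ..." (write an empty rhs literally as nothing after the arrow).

  | babaaaaaaba => bababaaaba => babababba => bababaa
  | babb
  | babbabaa => baabaa => bbbaa => aaa => ab
  | aabbba => bbbba => aba

aaa->ab; aab->bb; bba->a; bbb->a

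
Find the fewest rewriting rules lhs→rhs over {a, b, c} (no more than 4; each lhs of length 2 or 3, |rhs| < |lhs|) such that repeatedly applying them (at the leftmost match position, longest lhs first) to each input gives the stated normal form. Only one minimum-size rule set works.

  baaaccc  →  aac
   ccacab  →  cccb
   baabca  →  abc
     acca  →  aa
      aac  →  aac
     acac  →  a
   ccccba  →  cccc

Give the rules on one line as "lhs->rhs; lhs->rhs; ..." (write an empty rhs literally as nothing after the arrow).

  | baaaccc => aaccc => aac
  | ccacab => cccab => cccb
  | baabca => abca => abc
  | acca => aa

acc->a; ba->; ca->c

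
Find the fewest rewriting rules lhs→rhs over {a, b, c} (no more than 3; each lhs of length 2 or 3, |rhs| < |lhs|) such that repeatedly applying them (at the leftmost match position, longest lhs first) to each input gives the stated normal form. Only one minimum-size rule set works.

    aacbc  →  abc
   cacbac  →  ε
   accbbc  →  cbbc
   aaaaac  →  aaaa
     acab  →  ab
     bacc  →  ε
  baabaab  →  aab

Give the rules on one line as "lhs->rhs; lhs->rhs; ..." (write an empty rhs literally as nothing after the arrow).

  | aacbc => abc
  | cacbac => cbac => cc => ε
  | accbbc => cbbc
  | aaaaac => aaaa

ac->; ba->; cc->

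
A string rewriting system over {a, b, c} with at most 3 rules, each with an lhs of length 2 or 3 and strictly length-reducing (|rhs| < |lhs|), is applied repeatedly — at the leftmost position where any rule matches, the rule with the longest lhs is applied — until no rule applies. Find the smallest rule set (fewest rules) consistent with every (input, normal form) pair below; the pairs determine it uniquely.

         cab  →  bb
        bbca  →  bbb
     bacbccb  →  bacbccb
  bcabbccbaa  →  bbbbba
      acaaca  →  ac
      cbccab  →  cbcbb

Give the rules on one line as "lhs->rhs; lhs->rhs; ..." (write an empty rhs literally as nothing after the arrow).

  | cab => bb
  | bbca => bbb
  | bacbccb
  | bcabbccbaa => bbbbccbaa => bbbbcaa => bbbbba

bab->c; ca->b; cba->a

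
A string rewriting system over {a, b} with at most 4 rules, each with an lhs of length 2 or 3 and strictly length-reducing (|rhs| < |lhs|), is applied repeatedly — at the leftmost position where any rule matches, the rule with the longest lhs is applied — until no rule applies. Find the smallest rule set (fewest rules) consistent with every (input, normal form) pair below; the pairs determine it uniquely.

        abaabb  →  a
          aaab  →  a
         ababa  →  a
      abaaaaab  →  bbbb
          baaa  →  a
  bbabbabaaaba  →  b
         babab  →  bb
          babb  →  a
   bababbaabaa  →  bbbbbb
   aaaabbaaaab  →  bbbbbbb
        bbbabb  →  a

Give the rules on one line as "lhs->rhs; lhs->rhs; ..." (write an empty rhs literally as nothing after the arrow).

  | abaabb => aaabb => babb => abb => ab => a
  | aaab => bab => ab => a
  | ababa => aaba => bba => ba => a
  | abaaaaab => aaaaaab => baaaab => bbaab => bbbb

aa->b; ab->a; ba->a; baa->bb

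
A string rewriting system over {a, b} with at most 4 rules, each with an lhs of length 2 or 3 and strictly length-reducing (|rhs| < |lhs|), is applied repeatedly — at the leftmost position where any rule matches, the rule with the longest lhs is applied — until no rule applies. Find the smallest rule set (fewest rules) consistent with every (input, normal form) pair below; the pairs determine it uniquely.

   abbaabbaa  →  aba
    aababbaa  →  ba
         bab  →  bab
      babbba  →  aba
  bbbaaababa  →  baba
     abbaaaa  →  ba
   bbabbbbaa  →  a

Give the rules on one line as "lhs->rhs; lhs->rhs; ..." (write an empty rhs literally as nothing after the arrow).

aa->a; aaa->; abb->ba; bb->a

  | abbaabbaa => baaabbaa => bbbaa => abaa => aba
  | aababbaa => ababbaa => abbaaa => baaaa => ba
  | bab
  | babbba => bbaba => aaba => aba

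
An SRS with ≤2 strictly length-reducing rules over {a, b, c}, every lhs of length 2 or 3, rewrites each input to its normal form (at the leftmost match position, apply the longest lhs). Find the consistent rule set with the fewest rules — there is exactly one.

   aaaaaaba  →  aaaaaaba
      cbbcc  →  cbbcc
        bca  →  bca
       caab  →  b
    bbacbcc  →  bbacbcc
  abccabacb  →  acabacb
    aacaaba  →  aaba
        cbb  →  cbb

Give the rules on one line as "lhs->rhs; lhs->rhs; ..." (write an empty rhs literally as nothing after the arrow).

abc->a; caa->

  | aaaaaaba
  | cbbcc
  | bca
  | caab => b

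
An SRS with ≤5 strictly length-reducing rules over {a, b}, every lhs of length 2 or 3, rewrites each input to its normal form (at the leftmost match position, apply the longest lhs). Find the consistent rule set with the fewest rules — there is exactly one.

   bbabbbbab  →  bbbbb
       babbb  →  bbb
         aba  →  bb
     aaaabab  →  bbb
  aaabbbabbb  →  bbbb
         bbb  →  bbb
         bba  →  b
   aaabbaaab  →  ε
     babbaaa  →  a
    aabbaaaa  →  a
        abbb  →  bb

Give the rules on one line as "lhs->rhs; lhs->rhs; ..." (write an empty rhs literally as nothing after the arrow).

aa->a; ab->; aba->bb; ba->

  | bbabbbbab => bbbbbab => bbbbb
  | babbb => bbb
  | aba => bb
  | aaaabab => aaabab => aabab => abab => bbb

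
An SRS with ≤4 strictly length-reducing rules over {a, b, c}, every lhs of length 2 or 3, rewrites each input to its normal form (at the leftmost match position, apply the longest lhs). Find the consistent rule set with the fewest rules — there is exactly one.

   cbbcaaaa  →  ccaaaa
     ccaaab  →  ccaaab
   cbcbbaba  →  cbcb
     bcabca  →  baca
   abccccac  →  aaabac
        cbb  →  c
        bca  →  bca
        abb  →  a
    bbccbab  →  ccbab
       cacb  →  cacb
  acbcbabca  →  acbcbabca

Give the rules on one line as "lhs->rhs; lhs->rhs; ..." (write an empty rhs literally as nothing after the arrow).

bb->; bba->b; bcc->ab; cab->a

  | cbbcaaaa => ccaaaa
  | ccaaab
  | cbcbbaba => cbcbba => cbcb
  | bcabca => baca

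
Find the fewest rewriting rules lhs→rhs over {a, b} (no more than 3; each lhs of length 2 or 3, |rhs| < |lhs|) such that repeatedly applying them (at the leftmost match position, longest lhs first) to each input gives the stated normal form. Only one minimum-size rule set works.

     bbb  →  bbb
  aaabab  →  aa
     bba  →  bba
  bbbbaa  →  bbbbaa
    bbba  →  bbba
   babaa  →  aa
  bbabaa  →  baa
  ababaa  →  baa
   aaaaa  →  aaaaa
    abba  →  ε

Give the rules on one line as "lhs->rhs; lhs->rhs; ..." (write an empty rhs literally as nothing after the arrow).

  | bbb
  | aaabab => aab => aa
  | bba
  | bbbbaa

ab->a; aba->; bab->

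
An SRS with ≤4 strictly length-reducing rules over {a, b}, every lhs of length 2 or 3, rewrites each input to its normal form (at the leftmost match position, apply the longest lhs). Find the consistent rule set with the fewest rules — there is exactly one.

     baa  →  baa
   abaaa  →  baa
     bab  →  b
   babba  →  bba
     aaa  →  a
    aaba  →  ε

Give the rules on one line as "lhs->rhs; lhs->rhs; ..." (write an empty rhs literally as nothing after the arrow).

  | baa
  | abaaa => baa
  | bab => b
  | babba => bba

aaa->a; ab->; aba->b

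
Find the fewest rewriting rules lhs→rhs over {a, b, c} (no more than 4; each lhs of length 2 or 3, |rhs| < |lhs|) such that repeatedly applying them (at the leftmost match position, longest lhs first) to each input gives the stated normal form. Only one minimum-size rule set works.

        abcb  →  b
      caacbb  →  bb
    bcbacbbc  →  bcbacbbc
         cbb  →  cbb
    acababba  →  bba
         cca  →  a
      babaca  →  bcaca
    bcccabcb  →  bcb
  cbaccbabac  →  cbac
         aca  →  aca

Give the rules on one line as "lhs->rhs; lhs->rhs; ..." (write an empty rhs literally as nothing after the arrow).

aa->; ab->c; cc->

  | abcb => ccb => b
  | caacbb => ccbb => bb
  | bcbacbbc
  | cbb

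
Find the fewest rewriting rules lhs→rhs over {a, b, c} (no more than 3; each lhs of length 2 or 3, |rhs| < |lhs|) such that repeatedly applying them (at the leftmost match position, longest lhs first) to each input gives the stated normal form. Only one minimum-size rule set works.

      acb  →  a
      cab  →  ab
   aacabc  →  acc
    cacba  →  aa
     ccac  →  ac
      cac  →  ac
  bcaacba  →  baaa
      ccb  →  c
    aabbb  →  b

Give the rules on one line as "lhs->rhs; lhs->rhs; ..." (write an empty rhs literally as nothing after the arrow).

  | acb => a
  | cab => ab
  | aacabc => aaabc => acc
  | cacba => acba => aa

aab->c; ca->a; cb->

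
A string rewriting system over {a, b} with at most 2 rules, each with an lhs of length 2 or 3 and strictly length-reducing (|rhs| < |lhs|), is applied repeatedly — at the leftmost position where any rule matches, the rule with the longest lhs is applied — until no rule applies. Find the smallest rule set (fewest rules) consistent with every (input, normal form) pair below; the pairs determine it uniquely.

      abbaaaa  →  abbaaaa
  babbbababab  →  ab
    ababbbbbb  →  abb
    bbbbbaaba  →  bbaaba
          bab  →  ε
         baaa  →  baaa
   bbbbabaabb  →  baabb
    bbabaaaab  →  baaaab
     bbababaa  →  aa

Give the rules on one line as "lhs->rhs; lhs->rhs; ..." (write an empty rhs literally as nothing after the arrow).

bab->; bbb->bb

  | abbaaaa
  | babbbababab => bbababab => babab => ab
  | ababbbbbb => abbbbb => abbbb => abbb => abb
  | bbbbbaaba => bbbbaaba => bbbaaba => bbaaba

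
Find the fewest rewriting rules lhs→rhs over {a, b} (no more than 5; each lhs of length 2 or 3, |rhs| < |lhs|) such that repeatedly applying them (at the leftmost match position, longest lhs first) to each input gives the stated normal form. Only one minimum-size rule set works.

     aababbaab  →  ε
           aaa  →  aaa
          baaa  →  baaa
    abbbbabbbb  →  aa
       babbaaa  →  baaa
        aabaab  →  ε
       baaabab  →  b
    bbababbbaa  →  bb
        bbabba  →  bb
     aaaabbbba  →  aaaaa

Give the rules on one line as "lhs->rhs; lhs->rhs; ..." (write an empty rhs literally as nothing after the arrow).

ab->b; abb->a; bab->; bba->b

  | aababbaab => ababbaab => babbaab => baab => bab => ε
  | aaa
  | baaa
  | abbbbabbbb => abbabbbb => aabbbb => aabb => aa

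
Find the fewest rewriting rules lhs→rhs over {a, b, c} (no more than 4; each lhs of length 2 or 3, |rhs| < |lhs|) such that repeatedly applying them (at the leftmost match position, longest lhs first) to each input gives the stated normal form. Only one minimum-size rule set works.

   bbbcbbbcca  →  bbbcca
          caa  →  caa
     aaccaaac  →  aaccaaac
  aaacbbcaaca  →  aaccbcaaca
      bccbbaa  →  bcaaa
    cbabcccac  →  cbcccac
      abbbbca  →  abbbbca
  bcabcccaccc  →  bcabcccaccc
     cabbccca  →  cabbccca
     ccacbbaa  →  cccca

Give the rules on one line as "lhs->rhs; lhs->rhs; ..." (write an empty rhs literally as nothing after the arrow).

  | bbbcbbbcca => bbbabcca => bbbcca
  | caa
  | aaccaaac
  | aaacbbcaaca => aaccbcaaca

acb->cc; ba->; cbb->a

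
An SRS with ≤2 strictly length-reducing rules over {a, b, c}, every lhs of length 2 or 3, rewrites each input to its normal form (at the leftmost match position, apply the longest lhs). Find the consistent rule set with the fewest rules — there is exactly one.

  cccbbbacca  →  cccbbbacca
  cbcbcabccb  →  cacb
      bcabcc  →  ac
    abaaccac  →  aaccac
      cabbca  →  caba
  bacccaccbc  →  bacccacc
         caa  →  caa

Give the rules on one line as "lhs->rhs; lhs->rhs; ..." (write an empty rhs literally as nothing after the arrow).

  | cccbbbacca
  | cbcbcabccb => cbcabccb => cabccb => cacb
  | bcabcc => abcc => ac
  | abaaccac => aaccac

baa->a; bc->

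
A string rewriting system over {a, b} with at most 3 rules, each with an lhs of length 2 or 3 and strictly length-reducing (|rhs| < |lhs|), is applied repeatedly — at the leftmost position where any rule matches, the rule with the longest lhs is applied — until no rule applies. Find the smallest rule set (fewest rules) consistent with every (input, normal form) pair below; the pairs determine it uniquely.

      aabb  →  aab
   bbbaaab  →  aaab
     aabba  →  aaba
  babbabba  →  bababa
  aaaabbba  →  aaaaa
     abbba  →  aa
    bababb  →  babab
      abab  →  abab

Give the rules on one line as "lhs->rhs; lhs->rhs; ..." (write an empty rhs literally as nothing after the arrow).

  | aabb => aab
  | bbbaaab => aaab
  | aabba => aaba
  | babbabba => bababba => bababa

bb->b; bbb->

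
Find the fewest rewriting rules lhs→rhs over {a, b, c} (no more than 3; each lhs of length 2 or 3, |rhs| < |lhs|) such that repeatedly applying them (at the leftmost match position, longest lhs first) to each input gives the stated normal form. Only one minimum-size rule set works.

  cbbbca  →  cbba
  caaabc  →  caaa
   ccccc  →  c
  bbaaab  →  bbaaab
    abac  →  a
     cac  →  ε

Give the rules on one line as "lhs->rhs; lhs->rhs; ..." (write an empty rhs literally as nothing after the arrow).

  | cbbbca => cbba
  | caaabc => caaa
  | ccccc => ccc => c
  | bbaaab

ac->c; bc->; cc->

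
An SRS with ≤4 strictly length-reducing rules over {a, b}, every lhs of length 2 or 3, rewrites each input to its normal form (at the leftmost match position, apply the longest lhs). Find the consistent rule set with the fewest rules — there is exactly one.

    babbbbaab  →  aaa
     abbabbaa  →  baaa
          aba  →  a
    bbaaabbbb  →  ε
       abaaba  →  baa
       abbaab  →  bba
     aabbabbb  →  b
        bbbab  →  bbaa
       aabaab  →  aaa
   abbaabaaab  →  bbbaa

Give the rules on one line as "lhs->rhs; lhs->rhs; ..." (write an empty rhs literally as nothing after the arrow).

  | babbbbaab => aabbbaab => babbaab => aabaab => baaab => baba => aaa
  | abbabbaa => babbaa => aabaa => baaa
  | aba => a
  | bbaaabbbb => bbababbb => baaabbb => bababb => aaabb => abab => ab => ε

aab->ba; ab->; bab->aa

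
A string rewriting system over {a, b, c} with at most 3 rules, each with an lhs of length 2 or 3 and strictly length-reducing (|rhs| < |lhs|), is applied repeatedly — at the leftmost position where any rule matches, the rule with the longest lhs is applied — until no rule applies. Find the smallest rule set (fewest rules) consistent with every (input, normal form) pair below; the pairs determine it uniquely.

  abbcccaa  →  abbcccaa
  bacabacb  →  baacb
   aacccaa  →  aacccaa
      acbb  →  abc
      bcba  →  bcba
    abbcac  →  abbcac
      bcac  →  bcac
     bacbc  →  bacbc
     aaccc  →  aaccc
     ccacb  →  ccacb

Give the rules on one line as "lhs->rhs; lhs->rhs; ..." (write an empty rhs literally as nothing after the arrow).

  | abbcccaa
  | bacabacb => baacb
  | aacccaa
  | acbb => abc

cab->; cbb->bc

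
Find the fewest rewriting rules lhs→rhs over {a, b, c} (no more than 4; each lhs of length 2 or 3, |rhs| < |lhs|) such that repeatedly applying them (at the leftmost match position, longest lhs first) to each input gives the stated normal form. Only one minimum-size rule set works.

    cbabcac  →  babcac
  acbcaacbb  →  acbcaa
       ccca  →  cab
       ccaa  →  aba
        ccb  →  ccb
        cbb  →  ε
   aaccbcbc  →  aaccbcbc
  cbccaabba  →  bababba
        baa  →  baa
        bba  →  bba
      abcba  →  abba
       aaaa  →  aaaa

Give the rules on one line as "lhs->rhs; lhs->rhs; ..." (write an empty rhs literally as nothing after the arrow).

cba->ba; cbb->; cca->ab

  | cbabcac => babcac
  | acbcaacbb => acbcaa
  | ccca => cab
  | ccaa => aba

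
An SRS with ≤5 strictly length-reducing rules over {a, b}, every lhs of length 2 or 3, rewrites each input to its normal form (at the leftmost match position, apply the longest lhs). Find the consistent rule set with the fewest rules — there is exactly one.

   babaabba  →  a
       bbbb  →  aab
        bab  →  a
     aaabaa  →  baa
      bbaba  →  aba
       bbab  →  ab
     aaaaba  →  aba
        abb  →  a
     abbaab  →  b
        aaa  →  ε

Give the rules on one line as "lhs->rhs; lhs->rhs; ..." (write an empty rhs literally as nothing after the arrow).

aaa->; bab->a; bb->; bbb->aa

  | babaabba => aaabba => bba => a
  | bbbb => aab
  | bab => a
  | aaabaa => baa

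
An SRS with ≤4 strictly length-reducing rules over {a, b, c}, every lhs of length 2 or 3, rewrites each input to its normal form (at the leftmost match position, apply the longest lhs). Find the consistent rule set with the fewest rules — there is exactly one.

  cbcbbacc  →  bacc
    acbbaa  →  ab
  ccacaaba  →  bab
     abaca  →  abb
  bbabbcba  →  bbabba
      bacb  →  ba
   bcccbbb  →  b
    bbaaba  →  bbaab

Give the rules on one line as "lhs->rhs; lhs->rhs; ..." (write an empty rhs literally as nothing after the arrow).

  | cbcbbacc => cbbacc => bacc
  | acbbaa => abaa => aba => ab
  | ccacaaba => cbcaaba => caaba => baba => bab
  | abaca => abca => abb

aba->ab; ca->b; cb->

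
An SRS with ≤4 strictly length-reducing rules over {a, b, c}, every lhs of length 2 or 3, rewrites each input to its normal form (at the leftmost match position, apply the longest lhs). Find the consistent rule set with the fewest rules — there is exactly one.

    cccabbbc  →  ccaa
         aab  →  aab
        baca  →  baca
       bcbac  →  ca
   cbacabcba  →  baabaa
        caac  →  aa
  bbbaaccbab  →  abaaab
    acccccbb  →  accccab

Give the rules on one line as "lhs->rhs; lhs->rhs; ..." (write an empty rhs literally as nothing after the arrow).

aac->ba; bb->c; cb->a

  | cccabbbc => cccacbc => cccaac => cccba => ccaa
  | aab
  | baca
  | bcbac => baac => bba => ca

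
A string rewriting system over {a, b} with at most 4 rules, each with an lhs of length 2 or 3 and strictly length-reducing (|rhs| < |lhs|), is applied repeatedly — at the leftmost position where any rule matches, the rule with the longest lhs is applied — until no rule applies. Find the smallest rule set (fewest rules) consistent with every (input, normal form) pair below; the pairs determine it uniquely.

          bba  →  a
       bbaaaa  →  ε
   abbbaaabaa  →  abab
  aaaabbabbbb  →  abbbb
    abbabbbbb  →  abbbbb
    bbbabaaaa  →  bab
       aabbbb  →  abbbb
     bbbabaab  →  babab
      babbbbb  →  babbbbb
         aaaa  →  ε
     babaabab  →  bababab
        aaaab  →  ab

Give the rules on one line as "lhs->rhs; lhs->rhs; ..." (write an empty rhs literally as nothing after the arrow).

  | bba => a
  | bbaaaa => aaaa => aa => ε
  | abbbaaabaa => abaaabaa => ababaa => abab
  | aaaabbabbbb => aabbabbbb => abbabbbb => aabbbb => abbbb

aa->; aab->ab; bba->a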